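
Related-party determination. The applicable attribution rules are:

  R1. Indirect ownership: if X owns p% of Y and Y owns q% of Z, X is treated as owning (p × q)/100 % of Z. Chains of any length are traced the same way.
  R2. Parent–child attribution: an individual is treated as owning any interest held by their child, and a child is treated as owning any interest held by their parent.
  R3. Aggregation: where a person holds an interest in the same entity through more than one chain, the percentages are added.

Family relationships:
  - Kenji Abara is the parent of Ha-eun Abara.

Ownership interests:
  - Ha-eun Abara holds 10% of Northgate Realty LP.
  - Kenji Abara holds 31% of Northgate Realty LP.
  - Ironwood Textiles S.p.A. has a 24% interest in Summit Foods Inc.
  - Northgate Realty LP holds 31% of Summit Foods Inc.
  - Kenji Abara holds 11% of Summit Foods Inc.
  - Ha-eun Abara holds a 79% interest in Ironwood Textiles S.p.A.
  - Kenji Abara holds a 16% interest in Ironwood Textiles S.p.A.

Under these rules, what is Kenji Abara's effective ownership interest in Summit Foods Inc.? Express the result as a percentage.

By parent–child attribution (R2), Kenji Abara is treated as also owning Ha-eun Abara's interest in Ironwood Textiles S.p.A, giving 16% + 79% = 95%.
By parent–child attribution (R2), Kenji Abara is treated as also owning Ha-eun Abara's interest in Northgate Realty LP, giving 31% + 10% = 41%.
Chain via Ironwood Textiles S.p.A. (R1): 95% × 24% = 22.8% of Summit Foods Inc.
Chain via Northgate Realty LP (R1): 41% × 31% = 12.71% of Summit Foods Inc.
Direct interest in Summit Foods Inc: 11%.
Aggregating (R3): 22.8% + 12.71% + 11% = 46.51%.

46.51%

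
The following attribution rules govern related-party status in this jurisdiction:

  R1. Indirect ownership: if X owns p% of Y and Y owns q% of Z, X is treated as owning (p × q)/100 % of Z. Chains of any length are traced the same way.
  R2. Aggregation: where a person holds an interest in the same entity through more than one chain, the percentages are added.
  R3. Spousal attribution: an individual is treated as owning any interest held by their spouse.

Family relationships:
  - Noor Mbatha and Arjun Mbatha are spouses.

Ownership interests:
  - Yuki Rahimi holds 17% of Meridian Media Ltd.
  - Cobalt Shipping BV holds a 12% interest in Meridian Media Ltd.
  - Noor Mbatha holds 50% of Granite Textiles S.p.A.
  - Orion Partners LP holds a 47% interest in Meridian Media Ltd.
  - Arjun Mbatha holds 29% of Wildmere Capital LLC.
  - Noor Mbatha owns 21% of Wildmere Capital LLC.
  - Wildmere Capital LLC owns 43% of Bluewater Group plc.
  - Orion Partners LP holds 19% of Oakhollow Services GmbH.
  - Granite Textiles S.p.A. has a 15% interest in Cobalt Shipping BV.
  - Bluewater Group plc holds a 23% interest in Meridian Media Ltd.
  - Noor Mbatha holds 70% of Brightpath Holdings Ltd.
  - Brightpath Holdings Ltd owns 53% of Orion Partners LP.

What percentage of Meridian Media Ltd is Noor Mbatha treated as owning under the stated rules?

By spousal attribution (R3), Noor Mbatha is treated as also owning Arjun Mbatha's interest in Wildmere Capital LLC, giving 21% + 29% = 50%.
Chain via Brightpath Holdings Ltd → Orion Partners LP (R1): 70% × 53% × 47% = 17.437% of Meridian Media Ltd.
Chain via Wildmere Capital LLC → Bluewater Group plc (R1): 50% × 43% × 23% = 4.945% of Meridian Media Ltd.
Chain via Granite Textiles S.p.A. → Cobalt Shipping BV (R1): 50% × 15% × 12% = 0.9% of Meridian Media Ltd.
Aggregating (R2): 17.437% + 4.945% + 0.9% = 23.282%.

23.282%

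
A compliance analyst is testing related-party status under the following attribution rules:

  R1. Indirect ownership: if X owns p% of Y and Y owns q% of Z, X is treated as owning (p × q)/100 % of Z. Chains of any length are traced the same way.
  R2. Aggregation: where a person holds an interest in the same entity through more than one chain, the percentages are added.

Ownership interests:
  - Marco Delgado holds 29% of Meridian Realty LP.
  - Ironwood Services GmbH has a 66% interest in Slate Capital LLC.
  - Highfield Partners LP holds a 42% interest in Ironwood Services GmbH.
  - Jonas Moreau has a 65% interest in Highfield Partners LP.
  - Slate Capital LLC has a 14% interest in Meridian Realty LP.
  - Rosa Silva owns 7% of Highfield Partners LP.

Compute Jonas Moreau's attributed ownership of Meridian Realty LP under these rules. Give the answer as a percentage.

Chain via Highfield Partners LP → Ironwood Services GmbH → Slate Capital LLC (R1): 65% × 42% × 66% × 14% = 2.52252% of Meridian Realty LP.

2.52252%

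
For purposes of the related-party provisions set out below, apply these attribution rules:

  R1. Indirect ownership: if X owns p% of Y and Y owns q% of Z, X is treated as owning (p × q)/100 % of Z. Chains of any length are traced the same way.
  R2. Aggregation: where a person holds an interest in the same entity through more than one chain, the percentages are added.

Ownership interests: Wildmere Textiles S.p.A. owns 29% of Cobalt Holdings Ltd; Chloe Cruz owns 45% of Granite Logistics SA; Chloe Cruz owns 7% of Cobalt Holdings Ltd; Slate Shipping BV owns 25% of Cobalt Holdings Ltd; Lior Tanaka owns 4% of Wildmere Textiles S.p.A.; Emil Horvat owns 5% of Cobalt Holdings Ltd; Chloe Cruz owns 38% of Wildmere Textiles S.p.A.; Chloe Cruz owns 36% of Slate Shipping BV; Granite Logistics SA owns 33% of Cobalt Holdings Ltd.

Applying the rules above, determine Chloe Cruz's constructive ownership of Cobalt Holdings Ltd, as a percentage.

41.87%

Chain via Slate Shipping BV (R1): 36% × 25% = 9% of Cobalt Holdings Ltd.
Chain via Wildmere Textiles S.p.A. (R1): 38% × 29% = 11.02% of Cobalt Holdings Ltd.
Chain via Granite Logistics SA (R1): 45% × 33% = 14.85% of Cobalt Holdings Ltd.
Direct interest in Cobalt Holdings Ltd: 7%.
Aggregating (R2): 9% + 11.02% + 14.85% + 7% = 41.87%.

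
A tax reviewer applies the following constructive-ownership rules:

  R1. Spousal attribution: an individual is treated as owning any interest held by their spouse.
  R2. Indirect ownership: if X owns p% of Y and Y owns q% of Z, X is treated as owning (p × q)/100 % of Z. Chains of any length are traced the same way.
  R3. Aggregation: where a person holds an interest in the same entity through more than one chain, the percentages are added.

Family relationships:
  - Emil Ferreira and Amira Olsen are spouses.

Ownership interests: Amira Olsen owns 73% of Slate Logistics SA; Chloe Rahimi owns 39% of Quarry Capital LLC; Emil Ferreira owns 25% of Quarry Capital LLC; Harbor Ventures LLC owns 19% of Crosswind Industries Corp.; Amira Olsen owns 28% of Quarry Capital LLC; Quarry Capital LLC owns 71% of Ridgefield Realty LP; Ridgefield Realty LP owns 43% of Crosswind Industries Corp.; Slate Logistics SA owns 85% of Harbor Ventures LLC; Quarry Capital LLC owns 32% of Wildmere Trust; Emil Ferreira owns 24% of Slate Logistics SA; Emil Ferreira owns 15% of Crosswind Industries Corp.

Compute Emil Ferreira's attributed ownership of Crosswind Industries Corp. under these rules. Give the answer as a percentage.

46.8464%

By spousal attribution (R1), Emil Ferreira is treated as also owning Amira Olsen's interest in Slate Logistics SA, giving 24% + 73% = 97%.
By spousal attribution (R1), Emil Ferreira is treated as also owning Amira Olsen's interest in Quarry Capital LLC, giving 25% + 28% = 53%.
Chain via Slate Logistics SA → Harbor Ventures LLC (R2): 97% × 85% × 19% = 15.6655% of Crosswind Industries Corp.
Chain via Quarry Capital LLC → Ridgefield Realty LP (R2): 53% × 71% × 43% = 16.1809% of Crosswind Industries Corp.
Direct interest in Crosswind Industries Corp: 15%.
Aggregating (R3): 15.6655% + 16.1809% + 15% = 46.8464%.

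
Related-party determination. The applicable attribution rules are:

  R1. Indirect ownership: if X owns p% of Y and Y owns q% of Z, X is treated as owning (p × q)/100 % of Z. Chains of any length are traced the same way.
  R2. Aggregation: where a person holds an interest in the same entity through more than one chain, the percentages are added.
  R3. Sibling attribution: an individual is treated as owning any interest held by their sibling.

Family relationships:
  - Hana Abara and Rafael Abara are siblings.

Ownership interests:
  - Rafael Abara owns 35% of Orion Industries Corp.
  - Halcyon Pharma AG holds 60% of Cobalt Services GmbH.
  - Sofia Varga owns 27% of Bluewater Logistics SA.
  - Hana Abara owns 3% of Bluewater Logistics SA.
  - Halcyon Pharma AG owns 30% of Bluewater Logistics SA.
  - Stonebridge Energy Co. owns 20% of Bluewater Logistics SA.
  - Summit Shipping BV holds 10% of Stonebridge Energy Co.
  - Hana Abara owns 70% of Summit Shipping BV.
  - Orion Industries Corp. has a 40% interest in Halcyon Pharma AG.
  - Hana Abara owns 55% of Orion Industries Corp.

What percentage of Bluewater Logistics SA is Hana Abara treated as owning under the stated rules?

15.2%

By sibling attribution (R3), Hana Abara is treated as also owning Rafael Abara's interest in Orion Industries Corp, giving 55% + 35% = 90%.
Chain via Orion Industries Corp. → Halcyon Pharma AG (R1): 90% × 40% × 30% = 10.8% of Bluewater Logistics SA.
Chain via Summit Shipping BV → Stonebridge Energy Co. (R1): 70% × 10% × 20% = 1.4% of Bluewater Logistics SA.
Direct interest in Bluewater Logistics SA: 3%.
Aggregating (R2): 10.8% + 1.4% + 3% = 15.2%.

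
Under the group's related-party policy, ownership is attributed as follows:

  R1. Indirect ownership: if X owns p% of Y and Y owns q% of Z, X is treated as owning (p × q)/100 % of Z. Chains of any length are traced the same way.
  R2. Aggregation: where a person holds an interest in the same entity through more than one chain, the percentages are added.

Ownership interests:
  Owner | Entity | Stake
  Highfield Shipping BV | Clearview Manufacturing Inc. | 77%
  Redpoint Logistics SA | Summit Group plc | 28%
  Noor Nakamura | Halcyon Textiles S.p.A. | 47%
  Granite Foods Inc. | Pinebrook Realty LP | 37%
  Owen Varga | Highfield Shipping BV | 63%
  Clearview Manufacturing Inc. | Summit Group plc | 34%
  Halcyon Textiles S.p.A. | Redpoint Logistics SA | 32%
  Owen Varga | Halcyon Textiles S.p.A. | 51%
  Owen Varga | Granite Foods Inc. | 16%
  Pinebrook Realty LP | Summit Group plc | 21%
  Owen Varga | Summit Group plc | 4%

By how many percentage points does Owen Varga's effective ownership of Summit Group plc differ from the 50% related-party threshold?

Chain via Highfield Shipping BV → Clearview Manufacturing Inc. (R1): 63% × 77% × 34% = 16.4934% of Summit Group plc.
Chain via Halcyon Textiles S.p.A. → Redpoint Logistics SA (R1): 51% × 32% × 28% = 4.5696% of Summit Group plc.
Chain via Granite Foods Inc. → Pinebrook Realty LP (R1): 16% × 37% × 21% = 1.2432% of Summit Group plc.
Direct interest in Summit Group plc: 4%.
Aggregating (R2): 16.4934% + 4.5696% + 1.2432% + 4% = 26.3062%.
26.3062% falls short of the 50% threshold by 23.6938 percentage points.

23.6938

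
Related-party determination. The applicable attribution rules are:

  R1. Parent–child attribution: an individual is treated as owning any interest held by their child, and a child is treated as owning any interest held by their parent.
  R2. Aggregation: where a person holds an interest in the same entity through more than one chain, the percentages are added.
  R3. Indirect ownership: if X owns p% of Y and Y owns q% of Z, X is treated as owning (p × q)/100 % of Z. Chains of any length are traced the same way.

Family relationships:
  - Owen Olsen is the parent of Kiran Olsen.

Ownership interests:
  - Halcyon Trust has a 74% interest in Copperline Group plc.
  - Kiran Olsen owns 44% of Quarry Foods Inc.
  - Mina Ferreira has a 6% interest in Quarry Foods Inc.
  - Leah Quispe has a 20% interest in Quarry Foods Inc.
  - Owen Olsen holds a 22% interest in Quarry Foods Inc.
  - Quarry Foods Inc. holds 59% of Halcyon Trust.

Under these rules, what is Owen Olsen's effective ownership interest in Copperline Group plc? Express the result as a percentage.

28.8156%

By parent–child attribution (R1), Owen Olsen is treated as also owning Kiran Olsen's interest in Quarry Foods Inc, giving 22% + 44% = 66%.
Chain via Quarry Foods Inc. → Halcyon Trust (R3): 66% × 59% × 74% = 28.8156% of Copperline Group plc.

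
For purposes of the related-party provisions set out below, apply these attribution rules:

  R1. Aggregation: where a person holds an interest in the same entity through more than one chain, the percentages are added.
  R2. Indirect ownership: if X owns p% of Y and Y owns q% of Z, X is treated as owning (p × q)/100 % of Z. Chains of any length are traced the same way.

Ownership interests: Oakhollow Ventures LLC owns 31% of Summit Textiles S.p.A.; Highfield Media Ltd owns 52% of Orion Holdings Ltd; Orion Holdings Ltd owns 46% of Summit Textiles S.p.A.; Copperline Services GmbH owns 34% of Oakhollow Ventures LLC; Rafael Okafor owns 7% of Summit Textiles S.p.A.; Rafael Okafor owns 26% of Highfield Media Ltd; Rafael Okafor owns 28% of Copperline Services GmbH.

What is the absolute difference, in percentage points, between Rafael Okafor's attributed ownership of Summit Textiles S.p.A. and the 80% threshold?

63.8296

Chain via Copperline Services GmbH → Oakhollow Ventures LLC (R2): 28% × 34% × 31% = 2.9512% of Summit Textiles S.p.A.
Chain via Highfield Media Ltd → Orion Holdings Ltd (R2): 26% × 52% × 46% = 6.2192% of Summit Textiles S.p.A.
Direct interest in Summit Textiles S.p.A: 7%.
Aggregating (R1): 2.9512% + 6.2192% + 7% = 16.1704%.
16.1704% falls short of the 80% threshold by 63.8296 percentage points.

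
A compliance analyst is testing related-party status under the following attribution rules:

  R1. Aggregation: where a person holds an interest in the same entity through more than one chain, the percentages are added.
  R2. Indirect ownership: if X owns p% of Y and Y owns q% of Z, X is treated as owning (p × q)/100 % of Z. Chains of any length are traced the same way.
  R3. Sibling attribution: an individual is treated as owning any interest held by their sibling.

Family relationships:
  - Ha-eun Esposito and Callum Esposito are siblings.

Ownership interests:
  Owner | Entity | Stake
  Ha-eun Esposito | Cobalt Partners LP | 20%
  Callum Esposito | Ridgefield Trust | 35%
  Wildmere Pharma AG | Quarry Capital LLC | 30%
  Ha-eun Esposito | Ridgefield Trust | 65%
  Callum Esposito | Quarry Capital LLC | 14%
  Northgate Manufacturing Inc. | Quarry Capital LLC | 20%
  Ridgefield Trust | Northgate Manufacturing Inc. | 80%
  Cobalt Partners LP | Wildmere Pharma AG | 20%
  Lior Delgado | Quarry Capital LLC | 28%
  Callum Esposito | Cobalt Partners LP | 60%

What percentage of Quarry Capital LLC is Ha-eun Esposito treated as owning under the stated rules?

By sibling attribution (R3), Ha-eun Esposito is treated as also owning Callum Esposito's interest in Ridgefield Trust, giving 65% + 35% = 100%.
By sibling attribution (R3), Ha-eun Esposito is treated as also owning Callum Esposito's interest in Cobalt Partners LP, giving 20% + 60% = 80%.
By sibling attribution (R3), Ha-eun Esposito is treated as owning Callum Esposito's 14% interest in Quarry Capital LLC.
Chain via Ridgefield Trust → Northgate Manufacturing Inc. (R2): 100% × 80% × 20% = 16% of Quarry Capital LLC.
Chain via Cobalt Partners LP → Wildmere Pharma AG (R2): 80% × 20% × 30% = 4.8% of Quarry Capital LLC.
Direct interest in Quarry Capital LLC: 14%.
Aggregating (R1): 16% + 4.8% + 14% = 34.8%.

34.8%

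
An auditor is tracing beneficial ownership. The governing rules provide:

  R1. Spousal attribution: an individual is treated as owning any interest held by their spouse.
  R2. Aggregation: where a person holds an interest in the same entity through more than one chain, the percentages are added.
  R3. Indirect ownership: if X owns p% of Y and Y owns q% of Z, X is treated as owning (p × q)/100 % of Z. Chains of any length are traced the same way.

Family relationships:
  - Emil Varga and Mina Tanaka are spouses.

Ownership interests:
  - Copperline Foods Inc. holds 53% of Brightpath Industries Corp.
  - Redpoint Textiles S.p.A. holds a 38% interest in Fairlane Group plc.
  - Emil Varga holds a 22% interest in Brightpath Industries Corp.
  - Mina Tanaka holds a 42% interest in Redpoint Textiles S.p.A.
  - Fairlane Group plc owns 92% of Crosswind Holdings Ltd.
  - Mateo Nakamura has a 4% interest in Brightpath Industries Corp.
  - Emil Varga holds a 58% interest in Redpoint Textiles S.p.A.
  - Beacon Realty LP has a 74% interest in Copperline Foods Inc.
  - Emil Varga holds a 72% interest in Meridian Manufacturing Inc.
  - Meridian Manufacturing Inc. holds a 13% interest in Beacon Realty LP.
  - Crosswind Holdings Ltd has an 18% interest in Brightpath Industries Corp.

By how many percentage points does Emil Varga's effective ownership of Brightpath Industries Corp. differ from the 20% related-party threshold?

By spousal attribution (R1), Emil Varga is treated as also owning Mina Tanaka's interest in Redpoint Textiles S.p.A, giving 58% + 42% = 100%.
Chain via Meridian Manufacturing Inc. → Beacon Realty LP → Copperline Foods Inc. (R3): 72% × 13% × 74% × 53% = 3.670992% of Brightpath Industries Corp.
Chain via Redpoint Textiles S.p.A. → Fairlane Group plc → Crosswind Holdings Ltd (R3): 100% × 38% × 92% × 18% = 6.2928% of Brightpath Industries Corp.
Direct interest in Brightpath Industries Corp: 22%.
Aggregating (R2): 3.670992% + 6.2928% + 22% = 31.963792%.
31.963792% exceeds the 20% threshold by 11.963792 percentage points.

11.963792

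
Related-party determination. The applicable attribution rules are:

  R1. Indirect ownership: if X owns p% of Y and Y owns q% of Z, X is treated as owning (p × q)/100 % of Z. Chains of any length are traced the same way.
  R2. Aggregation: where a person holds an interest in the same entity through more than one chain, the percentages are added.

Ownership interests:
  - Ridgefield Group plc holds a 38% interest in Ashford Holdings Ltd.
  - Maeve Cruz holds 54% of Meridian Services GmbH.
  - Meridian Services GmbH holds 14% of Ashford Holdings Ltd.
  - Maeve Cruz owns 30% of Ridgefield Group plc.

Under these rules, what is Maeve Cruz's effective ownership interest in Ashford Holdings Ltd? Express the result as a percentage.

Chain via Ridgefield Group plc (R1): 30% × 38% = 11.4% of Ashford Holdings Ltd.
Chain via Meridian Services GmbH (R1): 54% × 14% = 7.56% of Ashford Holdings Ltd.
Aggregating (R2): 11.4% + 7.56% = 18.96%.

18.96%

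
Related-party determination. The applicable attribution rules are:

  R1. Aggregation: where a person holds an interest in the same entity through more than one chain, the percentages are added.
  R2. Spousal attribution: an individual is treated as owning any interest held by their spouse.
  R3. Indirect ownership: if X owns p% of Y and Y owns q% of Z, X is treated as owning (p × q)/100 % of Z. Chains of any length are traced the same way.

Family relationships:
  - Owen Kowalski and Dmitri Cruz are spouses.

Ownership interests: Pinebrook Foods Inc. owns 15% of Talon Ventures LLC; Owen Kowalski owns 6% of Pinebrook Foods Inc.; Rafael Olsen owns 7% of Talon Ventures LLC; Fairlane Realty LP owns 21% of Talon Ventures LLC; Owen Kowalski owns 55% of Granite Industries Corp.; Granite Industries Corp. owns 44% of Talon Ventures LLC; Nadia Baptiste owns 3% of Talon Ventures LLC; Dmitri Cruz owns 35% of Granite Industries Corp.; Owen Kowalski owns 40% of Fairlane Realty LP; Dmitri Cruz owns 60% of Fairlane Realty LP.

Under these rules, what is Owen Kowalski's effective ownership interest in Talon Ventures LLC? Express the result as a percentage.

By spousal attribution (R2), Owen Kowalski is treated as also owning Dmitri Cruz's interest in Granite Industries Corp, giving 55% + 35% = 90%.
By spousal attribution (R2), Owen Kowalski is treated as also owning Dmitri Cruz's interest in Fairlane Realty LP, giving 40% + 60% = 100%.
Chain via Granite Industries Corp. (R3): 90% × 44% = 39.6% of Talon Ventures LLC.
Chain via Pinebrook Foods Inc. (R3): 6% × 15% = 0.9% of Talon Ventures LLC.
Chain via Fairlane Realty LP (R3): 100% × 21% = 21% of Talon Ventures LLC.
Aggregating (R1): 39.6% + 0.9% + 21% = 61.5%.

61.5%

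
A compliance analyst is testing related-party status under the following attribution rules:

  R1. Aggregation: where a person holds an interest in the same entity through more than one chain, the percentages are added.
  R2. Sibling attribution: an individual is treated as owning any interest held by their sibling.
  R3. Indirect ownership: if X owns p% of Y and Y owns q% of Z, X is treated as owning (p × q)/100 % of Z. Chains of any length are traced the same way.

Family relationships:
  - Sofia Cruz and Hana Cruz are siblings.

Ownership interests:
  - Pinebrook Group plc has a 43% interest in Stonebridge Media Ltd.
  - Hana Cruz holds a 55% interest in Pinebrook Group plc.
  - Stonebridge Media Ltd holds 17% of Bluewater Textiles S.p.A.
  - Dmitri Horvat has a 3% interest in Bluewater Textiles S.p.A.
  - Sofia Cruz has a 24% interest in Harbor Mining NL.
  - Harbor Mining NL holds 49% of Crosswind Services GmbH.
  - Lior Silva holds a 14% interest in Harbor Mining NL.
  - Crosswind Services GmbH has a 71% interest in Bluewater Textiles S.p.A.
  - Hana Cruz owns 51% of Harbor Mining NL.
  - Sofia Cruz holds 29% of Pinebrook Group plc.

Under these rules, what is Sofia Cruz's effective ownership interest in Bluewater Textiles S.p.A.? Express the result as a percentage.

By sibling attribution (R2), Sofia Cruz is treated as also owning Hana Cruz's interest in Harbor Mining NL, giving 24% + 51% = 75%.
By sibling attribution (R2), Sofia Cruz is treated as also owning Hana Cruz's interest in Pinebrook Group plc, giving 29% + 55% = 84%.
Chain via Harbor Mining NL → Crosswind Services GmbH (R3): 75% × 49% × 71% = 26.0925% of Bluewater Textiles S.p.A.
Chain via Pinebrook Group plc → Stonebridge Media Ltd (R3): 84% × 43% × 17% = 6.1404% of Bluewater Textiles S.p.A.
Aggregating (R1): 26.0925% + 6.1404% = 32.2329%.

32.2329%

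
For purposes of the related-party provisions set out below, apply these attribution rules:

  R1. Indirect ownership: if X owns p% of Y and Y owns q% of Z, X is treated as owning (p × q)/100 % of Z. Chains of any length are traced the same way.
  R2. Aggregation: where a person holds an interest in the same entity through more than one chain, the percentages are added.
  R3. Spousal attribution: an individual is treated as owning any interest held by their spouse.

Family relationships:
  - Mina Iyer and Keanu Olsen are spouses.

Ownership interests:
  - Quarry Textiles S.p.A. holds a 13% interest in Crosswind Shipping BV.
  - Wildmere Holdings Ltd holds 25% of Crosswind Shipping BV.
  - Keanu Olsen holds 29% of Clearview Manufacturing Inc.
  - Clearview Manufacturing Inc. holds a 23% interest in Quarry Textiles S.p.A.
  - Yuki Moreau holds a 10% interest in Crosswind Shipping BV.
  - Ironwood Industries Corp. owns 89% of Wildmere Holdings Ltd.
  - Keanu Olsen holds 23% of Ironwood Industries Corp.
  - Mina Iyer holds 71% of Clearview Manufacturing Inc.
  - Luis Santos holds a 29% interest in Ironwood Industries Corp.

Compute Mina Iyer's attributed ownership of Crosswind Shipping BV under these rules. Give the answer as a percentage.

By spousal attribution (R3), Mina Iyer is treated as also owning Keanu Olsen's interest in Clearview Manufacturing Inc, giving 71% + 29% = 100%.
By spousal attribution (R3), Mina Iyer is treated as owning Keanu Olsen's 23% interest in Ironwood Industries Corp.
Chain via Clearview Manufacturing Inc. → Quarry Textiles S.p.A. (R1): 100% × 23% × 13% = 2.99% of Crosswind Shipping BV.
Chain via Ironwood Industries Corp. → Wildmere Holdings Ltd (R1): 23% × 89% × 25% = 5.1175% of Crosswind Shipping BV.
Aggregating (R2): 2.99% + 5.1175% = 8.1075%.

8.1075%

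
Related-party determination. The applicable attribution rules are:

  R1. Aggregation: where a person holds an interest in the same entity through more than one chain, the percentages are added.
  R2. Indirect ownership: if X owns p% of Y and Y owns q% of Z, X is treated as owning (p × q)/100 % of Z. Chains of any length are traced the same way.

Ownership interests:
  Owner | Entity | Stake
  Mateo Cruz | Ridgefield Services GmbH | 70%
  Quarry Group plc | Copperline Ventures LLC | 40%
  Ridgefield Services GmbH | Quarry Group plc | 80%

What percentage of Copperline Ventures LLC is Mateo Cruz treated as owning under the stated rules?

22.4%

Chain via Ridgefield Services GmbH → Quarry Group plc (R2): 70% × 80% × 40% = 22.4% of Copperline Ventures LLC.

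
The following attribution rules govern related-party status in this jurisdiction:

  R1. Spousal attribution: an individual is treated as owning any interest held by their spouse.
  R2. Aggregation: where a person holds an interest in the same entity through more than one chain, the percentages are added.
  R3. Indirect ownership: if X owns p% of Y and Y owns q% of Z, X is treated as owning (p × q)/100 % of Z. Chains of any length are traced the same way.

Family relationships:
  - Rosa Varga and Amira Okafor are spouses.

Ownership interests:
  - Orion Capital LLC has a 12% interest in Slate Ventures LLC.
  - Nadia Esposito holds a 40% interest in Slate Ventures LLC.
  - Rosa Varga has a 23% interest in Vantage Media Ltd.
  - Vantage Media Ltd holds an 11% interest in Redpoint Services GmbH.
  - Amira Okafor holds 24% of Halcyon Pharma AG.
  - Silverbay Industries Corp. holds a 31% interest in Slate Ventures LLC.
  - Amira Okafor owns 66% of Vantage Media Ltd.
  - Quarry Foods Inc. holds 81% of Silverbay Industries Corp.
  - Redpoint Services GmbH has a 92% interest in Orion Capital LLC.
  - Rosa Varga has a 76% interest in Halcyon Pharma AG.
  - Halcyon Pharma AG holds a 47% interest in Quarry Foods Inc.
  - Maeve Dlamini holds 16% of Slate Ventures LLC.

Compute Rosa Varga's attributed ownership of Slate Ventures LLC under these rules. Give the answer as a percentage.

12.882516%

By spousal attribution (R1), Rosa Varga is treated as also owning Amira Okafor's interest in Vantage Media Ltd, giving 23% + 66% = 89%.
By spousal attribution (R1), Rosa Varga is treated as also owning Amira Okafor's interest in Halcyon Pharma AG, giving 76% + 24% = 100%.
Chain via Vantage Media Ltd → Redpoint Services GmbH → Orion Capital LLC (R3): 89% × 11% × 92% × 12% = 1.080816% of Slate Ventures LLC.
Chain via Halcyon Pharma AG → Quarry Foods Inc. → Silverbay Industries Corp. (R3): 100% × 47% × 81% × 31% = 11.8017% of Slate Ventures LLC.
Aggregating (R2): 1.080816% + 11.8017% = 12.882516%.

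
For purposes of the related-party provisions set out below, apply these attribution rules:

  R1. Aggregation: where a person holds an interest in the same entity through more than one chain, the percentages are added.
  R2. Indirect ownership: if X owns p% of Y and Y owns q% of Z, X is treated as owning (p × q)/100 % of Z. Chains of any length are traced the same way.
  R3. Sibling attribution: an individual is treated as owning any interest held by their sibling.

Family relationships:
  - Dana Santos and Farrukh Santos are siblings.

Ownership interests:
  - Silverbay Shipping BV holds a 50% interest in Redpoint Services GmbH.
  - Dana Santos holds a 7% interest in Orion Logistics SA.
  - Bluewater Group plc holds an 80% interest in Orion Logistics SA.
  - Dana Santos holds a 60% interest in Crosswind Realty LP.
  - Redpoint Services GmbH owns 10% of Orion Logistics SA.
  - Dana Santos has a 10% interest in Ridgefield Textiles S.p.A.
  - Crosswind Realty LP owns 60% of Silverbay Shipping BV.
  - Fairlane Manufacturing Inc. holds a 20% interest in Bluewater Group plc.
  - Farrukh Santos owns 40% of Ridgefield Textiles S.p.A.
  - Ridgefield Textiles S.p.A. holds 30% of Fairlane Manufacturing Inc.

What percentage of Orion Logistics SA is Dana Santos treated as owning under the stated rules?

11.2%

By sibling attribution (R3), Dana Santos is treated as also owning Farrukh Santos's interest in Ridgefield Textiles S.p.A, giving 10% + 40% = 50%.
Chain via Crosswind Realty LP → Silverbay Shipping BV → Redpoint Services GmbH (R2): 60% × 60% × 50% × 10% = 1.8% of Orion Logistics SA.
Chain via Ridgefield Textiles S.p.A. → Fairlane Manufacturing Inc. → Bluewater Group plc (R2): 50% × 30% × 20% × 80% = 2.4% of Orion Logistics SA.
Direct interest in Orion Logistics SA: 7%.
Aggregating (R1): 1.8% + 2.4% + 7% = 11.2%.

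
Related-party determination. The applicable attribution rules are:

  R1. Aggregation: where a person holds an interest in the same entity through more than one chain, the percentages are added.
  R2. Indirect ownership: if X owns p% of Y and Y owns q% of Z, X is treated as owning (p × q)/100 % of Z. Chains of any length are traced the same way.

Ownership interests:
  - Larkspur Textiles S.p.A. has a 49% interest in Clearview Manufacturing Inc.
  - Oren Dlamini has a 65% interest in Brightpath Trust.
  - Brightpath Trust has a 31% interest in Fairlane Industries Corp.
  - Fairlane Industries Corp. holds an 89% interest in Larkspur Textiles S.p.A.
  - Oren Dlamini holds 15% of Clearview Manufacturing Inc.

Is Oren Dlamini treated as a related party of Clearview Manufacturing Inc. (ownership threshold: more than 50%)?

No

Chain via Brightpath Trust → Fairlane Industries Corp. → Larkspur Textiles S.p.A. (R2): 65% × 31% × 89% × 49% = 8.787415% of Clearview Manufacturing Inc.
Direct interest in Clearview Manufacturing Inc: 15%.
Aggregating (R1): 8.787415% + 15% = 23.787415%.
23.787415% does not exceed the 50% threshold, so Oren is not a related party to Clearview Manufacturing Inc.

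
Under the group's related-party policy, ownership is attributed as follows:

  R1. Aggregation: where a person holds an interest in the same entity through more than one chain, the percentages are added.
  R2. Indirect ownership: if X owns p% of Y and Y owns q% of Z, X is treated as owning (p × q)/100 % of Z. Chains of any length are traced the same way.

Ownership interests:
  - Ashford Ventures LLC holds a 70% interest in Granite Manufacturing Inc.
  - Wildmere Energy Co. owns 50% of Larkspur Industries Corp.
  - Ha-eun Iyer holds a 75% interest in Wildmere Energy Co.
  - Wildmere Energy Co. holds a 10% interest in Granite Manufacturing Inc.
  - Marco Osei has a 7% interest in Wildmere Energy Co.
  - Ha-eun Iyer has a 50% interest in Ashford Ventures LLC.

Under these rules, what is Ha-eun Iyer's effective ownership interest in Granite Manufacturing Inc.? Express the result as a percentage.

42.5%

Chain via Ashford Ventures LLC (R2): 50% × 70% = 35% of Granite Manufacturing Inc.
Chain via Wildmere Energy Co. (R2): 75% × 10% = 7.5% of Granite Manufacturing Inc.
Aggregating (R1): 35% + 7.5% = 42.5%.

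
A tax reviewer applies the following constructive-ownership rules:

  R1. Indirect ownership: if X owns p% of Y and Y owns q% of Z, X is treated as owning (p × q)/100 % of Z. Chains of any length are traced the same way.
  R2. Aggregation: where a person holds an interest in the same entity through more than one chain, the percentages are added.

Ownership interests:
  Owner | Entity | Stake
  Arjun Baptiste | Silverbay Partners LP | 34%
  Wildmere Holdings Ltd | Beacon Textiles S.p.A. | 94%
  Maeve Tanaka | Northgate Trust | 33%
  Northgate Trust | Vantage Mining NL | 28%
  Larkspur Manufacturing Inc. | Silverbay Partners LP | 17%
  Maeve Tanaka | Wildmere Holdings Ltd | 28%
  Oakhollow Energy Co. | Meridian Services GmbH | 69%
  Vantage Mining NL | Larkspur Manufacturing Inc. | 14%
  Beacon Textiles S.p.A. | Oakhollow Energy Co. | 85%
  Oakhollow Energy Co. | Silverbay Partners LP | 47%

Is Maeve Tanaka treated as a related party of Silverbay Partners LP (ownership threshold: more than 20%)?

Chain via Northgate Trust → Vantage Mining NL → Larkspur Manufacturing Inc. (R1): 33% × 28% × 14% × 17% = 0.219912% of Silverbay Partners LP.
Chain via Wildmere Holdings Ltd → Beacon Textiles S.p.A. → Oakhollow Energy Co. (R1): 28% × 94% × 85% × 47% = 10.51484% of Silverbay Partners LP.
Aggregating (R2): 0.219912% + 10.51484% = 10.734752%.
10.734752% does not exceed the 20% threshold, so Maeve is not a related party to Silverbay Partners LP.

No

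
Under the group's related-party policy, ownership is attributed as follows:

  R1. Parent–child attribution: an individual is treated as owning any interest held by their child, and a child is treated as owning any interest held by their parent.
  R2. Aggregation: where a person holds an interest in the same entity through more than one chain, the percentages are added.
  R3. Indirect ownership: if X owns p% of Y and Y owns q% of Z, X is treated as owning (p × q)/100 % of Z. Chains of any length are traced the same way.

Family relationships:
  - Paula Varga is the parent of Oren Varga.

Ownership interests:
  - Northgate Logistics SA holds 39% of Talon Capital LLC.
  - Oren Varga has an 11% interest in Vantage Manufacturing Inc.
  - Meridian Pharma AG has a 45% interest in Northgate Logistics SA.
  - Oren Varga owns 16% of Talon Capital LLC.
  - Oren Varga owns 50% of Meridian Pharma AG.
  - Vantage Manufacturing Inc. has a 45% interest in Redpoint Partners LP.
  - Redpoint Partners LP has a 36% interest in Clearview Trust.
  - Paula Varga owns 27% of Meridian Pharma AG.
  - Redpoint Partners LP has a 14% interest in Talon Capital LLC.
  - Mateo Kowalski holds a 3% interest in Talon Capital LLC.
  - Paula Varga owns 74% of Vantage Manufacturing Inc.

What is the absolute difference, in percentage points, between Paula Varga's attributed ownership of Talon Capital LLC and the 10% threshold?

By parent–child attribution (R1), Paula Varga is treated as also owning Oren Varga's interest in Vantage Manufacturing Inc, giving 74% + 11% = 85%.
By parent–child attribution (R1), Paula Varga is treated as also owning Oren Varga's interest in Meridian Pharma AG, giving 27% + 50% = 77%.
By parent–child attribution (R1), Paula Varga is treated as owning Oren Varga's 16% interest in Talon Capital LLC.
Chain via Vantage Manufacturing Inc. → Redpoint Partners LP (R3): 85% × 45% × 14% = 5.355% of Talon Capital LLC.
Chain via Meridian Pharma AG → Northgate Logistics SA (R3): 77% × 45% × 39% = 13.5135% of Talon Capital LLC.
Direct interest in Talon Capital LLC: 16%.
Aggregating (R2): 5.355% + 13.5135% + 16% = 34.8685%.
34.8685% exceeds the 10% threshold by 24.8685 percentage points.

24.8685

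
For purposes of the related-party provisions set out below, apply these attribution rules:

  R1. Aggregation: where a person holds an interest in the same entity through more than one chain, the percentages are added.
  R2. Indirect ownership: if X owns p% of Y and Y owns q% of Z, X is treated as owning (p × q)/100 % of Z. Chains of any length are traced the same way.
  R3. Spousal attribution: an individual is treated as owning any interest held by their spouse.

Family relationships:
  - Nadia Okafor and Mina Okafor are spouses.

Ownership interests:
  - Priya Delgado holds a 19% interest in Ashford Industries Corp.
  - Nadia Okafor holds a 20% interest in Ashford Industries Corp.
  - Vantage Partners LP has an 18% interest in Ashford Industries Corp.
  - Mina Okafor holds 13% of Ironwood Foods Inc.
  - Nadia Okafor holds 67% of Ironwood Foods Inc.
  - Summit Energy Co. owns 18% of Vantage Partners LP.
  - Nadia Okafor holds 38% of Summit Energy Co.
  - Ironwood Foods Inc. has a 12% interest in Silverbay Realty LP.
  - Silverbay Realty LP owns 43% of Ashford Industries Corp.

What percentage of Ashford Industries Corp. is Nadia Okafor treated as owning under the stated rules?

By spousal attribution (R3), Nadia Okafor is treated as also owning Mina Okafor's interest in Ironwood Foods Inc, giving 67% + 13% = 80%.
Chain via Ironwood Foods Inc. → Silverbay Realty LP (R2): 80% × 12% × 43% = 4.128% of Ashford Industries Corp.
Chain via Summit Energy Co. → Vantage Partners LP (R2): 38% × 18% × 18% = 1.2312% of Ashford Industries Corp.
Direct interest in Ashford Industries Corp: 20%.
Aggregating (R1): 4.128% + 1.2312% + 20% = 25.3592%.

25.3592%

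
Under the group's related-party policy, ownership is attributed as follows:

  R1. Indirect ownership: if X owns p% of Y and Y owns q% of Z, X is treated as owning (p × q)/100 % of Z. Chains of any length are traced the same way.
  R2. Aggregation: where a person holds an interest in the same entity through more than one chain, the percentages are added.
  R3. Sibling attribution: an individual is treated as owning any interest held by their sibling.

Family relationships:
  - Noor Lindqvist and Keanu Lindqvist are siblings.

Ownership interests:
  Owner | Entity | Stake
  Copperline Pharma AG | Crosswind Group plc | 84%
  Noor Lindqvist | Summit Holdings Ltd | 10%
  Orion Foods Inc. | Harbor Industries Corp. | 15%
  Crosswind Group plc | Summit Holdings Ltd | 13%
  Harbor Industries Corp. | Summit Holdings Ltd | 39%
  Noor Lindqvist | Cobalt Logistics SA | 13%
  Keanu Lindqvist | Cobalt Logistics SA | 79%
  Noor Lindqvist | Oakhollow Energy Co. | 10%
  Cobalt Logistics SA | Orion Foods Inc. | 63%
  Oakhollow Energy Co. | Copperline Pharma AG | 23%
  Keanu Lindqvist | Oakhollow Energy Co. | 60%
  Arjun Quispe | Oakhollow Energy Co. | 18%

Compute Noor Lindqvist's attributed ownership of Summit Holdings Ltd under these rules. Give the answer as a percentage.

15.14878%

By sibling attribution (R3), Noor Lindqvist is treated as also owning Keanu Lindqvist's interest in Cobalt Logistics SA, giving 13% + 79% = 92%.
By sibling attribution (R3), Noor Lindqvist is treated as also owning Keanu Lindqvist's interest in Oakhollow Energy Co, giving 10% + 60% = 70%.
Chain via Cobalt Logistics SA → Orion Foods Inc. → Harbor Industries Corp. (R1): 92% × 63% × 15% × 39% = 3.39066% of Summit Holdings Ltd.
Chain via Oakhollow Energy Co. → Copperline Pharma AG → Crosswind Group plc (R1): 70% × 23% × 84% × 13% = 1.75812% of Summit Holdings Ltd.
Direct interest in Summit Holdings Ltd: 10%.
Aggregating (R2): 3.39066% + 1.75812% + 10% = 15.14878%.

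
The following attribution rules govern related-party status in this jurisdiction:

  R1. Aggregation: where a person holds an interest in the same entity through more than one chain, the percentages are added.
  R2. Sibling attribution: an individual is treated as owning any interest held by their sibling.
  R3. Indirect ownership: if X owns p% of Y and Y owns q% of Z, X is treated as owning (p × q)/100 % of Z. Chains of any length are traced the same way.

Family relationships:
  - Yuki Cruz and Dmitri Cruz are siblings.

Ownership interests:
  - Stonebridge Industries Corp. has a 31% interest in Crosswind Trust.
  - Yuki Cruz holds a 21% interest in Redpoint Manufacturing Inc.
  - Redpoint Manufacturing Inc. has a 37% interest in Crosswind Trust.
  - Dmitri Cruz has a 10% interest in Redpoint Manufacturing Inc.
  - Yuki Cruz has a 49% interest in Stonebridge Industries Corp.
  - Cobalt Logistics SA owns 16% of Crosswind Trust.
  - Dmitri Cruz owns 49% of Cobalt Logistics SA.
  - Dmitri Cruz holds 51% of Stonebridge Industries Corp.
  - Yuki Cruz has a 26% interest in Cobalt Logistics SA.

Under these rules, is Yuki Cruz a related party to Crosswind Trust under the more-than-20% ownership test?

Yes

By sibling attribution (R2), Yuki Cruz is treated as also owning Dmitri Cruz's interest in Cobalt Logistics SA, giving 26% + 49% = 75%.
By sibling attribution (R2), Yuki Cruz is treated as also owning Dmitri Cruz's interest in Redpoint Manufacturing Inc, giving 21% + 10% = 31%.
By sibling attribution (R2), Yuki Cruz is treated as also owning Dmitri Cruz's interest in Stonebridge Industries Corp, giving 49% + 51% = 100%.
Chain via Cobalt Logistics SA (R3): 75% × 16% = 12% of Crosswind Trust.
Chain via Redpoint Manufacturing Inc. (R3): 31% × 37% = 11.47% of Crosswind Trust.
Chain via Stonebridge Industries Corp. (R3): 100% × 31% = 31% of Crosswind Trust.
Aggregating (R1): 12% + 11.47% + 31% = 54.47%.
54.47% exceeds the 20% threshold, so Yuki is a related party to Crosswind Trust.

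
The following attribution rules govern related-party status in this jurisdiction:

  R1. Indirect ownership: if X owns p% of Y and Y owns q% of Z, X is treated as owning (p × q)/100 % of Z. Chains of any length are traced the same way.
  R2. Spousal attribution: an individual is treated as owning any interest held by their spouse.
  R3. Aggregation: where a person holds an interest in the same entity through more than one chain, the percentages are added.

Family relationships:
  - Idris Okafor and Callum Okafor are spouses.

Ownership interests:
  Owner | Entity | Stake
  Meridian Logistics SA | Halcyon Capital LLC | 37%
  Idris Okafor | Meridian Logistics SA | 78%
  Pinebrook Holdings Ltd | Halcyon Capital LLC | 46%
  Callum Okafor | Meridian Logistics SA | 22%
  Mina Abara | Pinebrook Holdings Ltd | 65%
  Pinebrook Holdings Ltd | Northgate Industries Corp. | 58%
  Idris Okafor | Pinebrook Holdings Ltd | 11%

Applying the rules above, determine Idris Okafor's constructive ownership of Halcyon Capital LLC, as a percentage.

42.06%

By spousal attribution (R2), Idris Okafor is treated as also owning Callum Okafor's interest in Meridian Logistics SA, giving 78% + 22% = 100%.
Chain via Meridian Logistics SA (R1): 100% × 37% = 37% of Halcyon Capital LLC.
Chain via Pinebrook Holdings Ltd (R1): 11% × 46% = 5.06% of Halcyon Capital LLC.
Aggregating (R3): 37% + 5.06% = 42.06%.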